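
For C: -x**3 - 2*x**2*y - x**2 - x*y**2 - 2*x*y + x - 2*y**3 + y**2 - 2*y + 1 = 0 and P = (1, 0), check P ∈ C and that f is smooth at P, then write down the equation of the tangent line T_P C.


Tangent line at P: -4*x - 6*y + 4 = 0.

Step 1: f(1, 0) = 0, so P lies on C.
Step 2: partial derivatives
  f_x(x, y) = -3*x**2 - 4*x*y - 2*x - y**2 - 2*y + 1, f_y(x, y) = -2*x**2 - 2*x*y - 2*x - 6*y**2 + 2*y - 2.
  f_x(P) = -4, f_y(P) = -6 (gradient nonzero, so P is smooth).
Step 3: tangent line at P: -4·(x − 1) + -6·(y − 0) = 0.
Expanding: -4*x - 6*y + 4 = 0.


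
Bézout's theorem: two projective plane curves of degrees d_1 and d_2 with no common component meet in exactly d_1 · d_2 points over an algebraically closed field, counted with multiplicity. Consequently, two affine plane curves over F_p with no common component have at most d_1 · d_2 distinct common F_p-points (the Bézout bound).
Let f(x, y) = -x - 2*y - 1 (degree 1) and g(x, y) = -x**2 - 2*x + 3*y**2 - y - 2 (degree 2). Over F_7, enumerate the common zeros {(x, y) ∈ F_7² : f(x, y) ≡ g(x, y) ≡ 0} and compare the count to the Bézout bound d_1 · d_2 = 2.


Common zeros: {(2, 2), (5, 4)}; count = 2; Bézout bound = 2.

deg(f) = 1, deg(g) = 2, so Bézout bound = 2.
Scan x ∈ F_7. For each x, list the y ∈ F_7 with f(x, y) ≡ 0 and those with g(x, y) ≡ 0 (mod 7); the common zeros in that column are the intersection.
  x = 0: f ≡ 0 at y ∈ {3}; g ≡ 0 at y ∈ {1, 4}; common: ∅.
  x = 1: f ≡ 0 at y ∈ {6}; g ≡ 0 at y ∈ ∅; common: ∅.
  x = 2: f ≡ 0 at y ∈ {2}; g ≡ 0 at y ∈ {2, 3}; common: {2}.
  x = 3: f ≡ 0 at y ∈ {5}; g ≡ 0 at y ∈ {2, 3}; common: ∅.
  x = 4: f ≡ 0 at y ∈ {1}; g ≡ 0 at y ∈ ∅; common: ∅.
  x = 5: f ≡ 0 at y ∈ {4}; g ≡ 0 at y ∈ {1, 4}; common: {4}.
  x = 6: f ≡ 0 at y ∈ {0}; g ≡ 0 at y ∈ ∅; common: ∅.
Collecting: common zeros = {(2, 2), (5, 4)}, so the count is 2.
Comparison with the Bézout bound: 2 ≤ 2 = deg(f)·deg(g), as expected for curves with no common component (the bound is attained).


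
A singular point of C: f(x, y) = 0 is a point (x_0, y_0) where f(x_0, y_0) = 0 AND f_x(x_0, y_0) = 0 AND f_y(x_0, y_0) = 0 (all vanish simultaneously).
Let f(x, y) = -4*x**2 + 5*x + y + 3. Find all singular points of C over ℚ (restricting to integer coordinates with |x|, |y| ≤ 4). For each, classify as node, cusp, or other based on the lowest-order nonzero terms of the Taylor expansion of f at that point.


No singular points in the scanned grid; C is smooth there.

Compute partial derivatives:
  f_x = 5 - 8*x.
  f_y = 1.
f_y = 1 is a nonzero constant, so f_y never vanishes: no point (x, y) can satisfy f = f_x = f_y = 0. In particular no (x, y) ∈ {−4, ..., 4}² is singular; the curve is smooth.


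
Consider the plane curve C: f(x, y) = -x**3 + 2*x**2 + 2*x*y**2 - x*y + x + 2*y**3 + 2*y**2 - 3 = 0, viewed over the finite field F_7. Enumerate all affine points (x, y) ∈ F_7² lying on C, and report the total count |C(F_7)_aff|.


Affine F_7-points: {(0, 2), (2, 2), (3, 6), (6, 3)}; count = 4.

For each of the 49 pairs (x, y) ∈ F_7², evaluate f(x, y) mod 7. Record the zeros.
  x = 0: [0↦4, 1↦1, 2↦0, 3↦6, 4↦3, 5↦3, 6↦4]  zeros at y ∈ {2}
  x = 1: [0↦6, 1↦4, 2↦1, 3↦2, 4↦5, 5↦1, 6↦2]  zeros at y ∈ ∅
  x = 2: [0↦6, 1↦5, 2↦0, 3↦3, 4↦5, 5↦4, 6↦5]  zeros at y ∈ {2}
  x = 3: [0↦5, 1↦5, 2↦5, 3↦3, 4↦4, 5↦6, 6↦0]  zeros at y ∈ {6}
  x = 4: [0↦4, 1↦5, 2↦3, 3↦3, 4↦3, 5↦1, 6↦2]  zeros at y ∈ ∅
  x = 5: [0↦4, 1↦6, 2↦2, 3↦4, 4↦3, 5↦4, 6↦5]  zeros at y ∈ ∅
  x = 6: [0↦6, 1↦2, 2↦3, 3↦0, 4↦5, 5↦2, 6↦3]  zeros at y ∈ {3}
Collecting zeros: affine points = {(0, 2), (2, 2), (3, 6), (6, 3)}.
Total count |C(F_7)_aff| = 4.


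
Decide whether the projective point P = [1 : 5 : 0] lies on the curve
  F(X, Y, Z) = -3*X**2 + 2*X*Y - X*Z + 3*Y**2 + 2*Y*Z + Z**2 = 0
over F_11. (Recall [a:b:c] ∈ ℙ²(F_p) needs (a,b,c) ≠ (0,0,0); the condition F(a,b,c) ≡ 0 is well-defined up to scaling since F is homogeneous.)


F(1,5,0) ≡ 5 (mod 11); P is NOT on the curve.

Evaluate F(1, 5, 0) term-by-term (mod 11).
  -3*X**2 ↦ -3·1·1·1 = -3
  2*X*Y ↦ 2·1·5·1 = 10
  -X*Z ↦ -1·1·1·0 = 0
  3*Y**2 ↦ 3·1·25·1 = 75
  2*Y*Z ↦ 2·1·5·0 = 0
  Z**2 ↦ 1·1·1·0 = 0
Sum: F(1, 5, 0) = (-3) + (10) + (0) + (75) + (0) + (0) = 82.
Reducing mod 11: 82 ≡ 5 (mod 11).
Since F(a, b, c) ≡ 5 ≠ 0 (mod 11), P does NOT lie on the curve.


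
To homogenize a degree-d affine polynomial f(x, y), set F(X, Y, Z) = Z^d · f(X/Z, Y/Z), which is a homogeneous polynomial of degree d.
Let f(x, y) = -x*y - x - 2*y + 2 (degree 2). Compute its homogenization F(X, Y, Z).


F(X, Y, Z) = -X*Y - X*Z - 2*Y*Z + 2*Z**2

deg(f) = 2.
Substitute x = X/Z, y = Y/Z into f, then multiply by Z^2.
  monomial -1·x^1·y^1 ↦ -1·X^1·Y^1·Z^0.
  monomial -1·x^1·y^0 ↦ -1·X^1·Y^0·Z^1.
  monomial -2·x^0·y^1 ↦ -2·X^0·Y^1·Z^1.
  monomial 2·x^0·y^0 ↦ 2·X^0·Y^0·Z^2.
Collecting: F(X, Y, Z) = -X*Y - X*Z - 2*Y*Z + 2*Z**2.


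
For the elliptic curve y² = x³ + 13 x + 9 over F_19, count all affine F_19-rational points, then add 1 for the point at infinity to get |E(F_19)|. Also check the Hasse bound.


Affine points = {(0, 3), (0, 16), (1, 2), (1, 17), (2, 9), (2, 10), (4, 7), (4, 12), (5, 3), (5, 16), (7, 5), (7, 14), (8, 6), (8, 13), (9, 0), (11, 1), (11, 18), (13, 0), (14, 3), (14, 16), (15, 8), (15, 11), (16, 0)}; affine count = 23; |E(F_19)| = 24.

Discriminant check: Δ ∝ 4a³ + 27b² = 4·13³ + 27·9² = 4·2197 + 27·81 ≡ 12 (mod 19). Nonzero ⇒ E is nonsingular.
For each x ∈ F_19, compute rhs = x³ + 13·x + 9 mod 19, then count y ∈ F_19 with y² ≡ rhs.
  x = 0: rhs = 9, matching y values: 3, 16 (2 points).
  x = 1: rhs = 4, matching y values: 2, 17 (2 points).
  x = 2: rhs = 5, matching y values: 9, 10 (2 points).
  x = 3: rhs = 18, matching y values: none (0 points).
  x = 4: rhs = 11, matching y values: 7, 12 (2 points).
  x = 5: rhs = 9, matching y values: 3, 16 (2 points).
  x = 6: rhs = 18, matching y values: none (0 points).
  x = 7: rhs = 6, matching y values: 5, 14 (2 points).
  x = 8: rhs = 17, matching y values: 6, 13 (2 points).
  x = 9: rhs = 0, matching y values: 0 (1 points).
  x = 10: rhs = 18, matching y values: none (0 points).
  x = 11: rhs = 1, matching y values: 1, 18 (2 points).
  x = 12: rhs = 12, matching y values: none (0 points).
  x = 13: rhs = 0, matching y values: 0 (1 points).
  x = 14: rhs = 9, matching y values: 3, 16 (2 points).
  x = 15: rhs = 7, matching y values: 8, 11 (2 points).
  x = 16: rhs = 0, matching y values: 0 (1 points).
  x = 17: rhs = 13, matching y values: none (0 points).
  x = 18: rhs = 14, matching y values: none (0 points).
Total affine count: 23.
Full point count |E(F_19)| = 23 + 1 = 24.
Hasse bound: |24 − (19+1)| = |4| = 4 ≤ 2√19 ≈ 8.7178 ✓.


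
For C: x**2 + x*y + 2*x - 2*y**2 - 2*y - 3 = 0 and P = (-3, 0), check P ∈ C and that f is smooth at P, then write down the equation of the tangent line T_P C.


Tangent line at P: -4*x - 5*y - 12 = 0.

Step 1: f(-3, 0) = 0, so P lies on C.
Step 2: partial derivatives
  f_x(x, y) = 2*x + y + 2, f_y(x, y) = x - 4*y - 2.
  f_x(P) = -4, f_y(P) = -5 (gradient nonzero, so P is smooth).
Step 3: tangent line at P: -4·(x − -3) + -5·(y − 0) = 0.
Expanding: -4*x - 5*y - 12 = 0.


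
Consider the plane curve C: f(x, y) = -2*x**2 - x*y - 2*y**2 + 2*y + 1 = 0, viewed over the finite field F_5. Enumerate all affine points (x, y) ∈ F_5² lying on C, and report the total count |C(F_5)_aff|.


Affine F_5-points: {(2, 2), (2, 3), (3, 1), (4, 1), (4, 3)}; count = 5.

For each of the 25 pairs (x, y) ∈ F_5², evaluate f(x, y) mod 5. Record the zeros.
  x = 0: [0↦1, 1↦1, 2↦2, 3↦4, 4↦2]  zeros at y ∈ ∅
  x = 1: [0↦4, 1↦3, 2↦3, 3↦4, 4↦1]  zeros at y ∈ ∅
  x = 2: [0↦3, 1↦1, 2↦0, 3↦0, 4↦1]  zeros at y ∈ {2, 3}
  x = 3: [0↦3, 1↦0, 2↦3, 3↦2, 4↦2]  zeros at y ∈ {1}
  x = 4: [0↦4, 1↦0, 2↦2, 3↦0, 4↦4]  zeros at y ∈ {1, 3}
Collecting zeros: affine points = {(2, 2), (2, 3), (3, 1), (4, 1), (4, 3)}.
Total count |C(F_5)_aff| = 5.


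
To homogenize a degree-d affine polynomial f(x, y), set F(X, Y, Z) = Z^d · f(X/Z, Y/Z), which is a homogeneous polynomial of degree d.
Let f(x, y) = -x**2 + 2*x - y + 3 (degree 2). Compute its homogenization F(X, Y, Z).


F(X, Y, Z) = -X**2 + 2*X*Z - Y*Z + 3*Z**2

deg(f) = 2.
Substitute x = X/Z, y = Y/Z into f, then multiply by Z^2.
  monomial -1·x^2·y^0 ↦ -1·X^2·Y^0·Z^0.
  monomial 2·x^1·y^0 ↦ 2·X^1·Y^0·Z^1.
  monomial -1·x^0·y^1 ↦ -1·X^0·Y^1·Z^1.
  monomial 3·x^0·y^0 ↦ 3·X^0·Y^0·Z^2.
Collecting: F(X, Y, Z) = -X**2 + 2*X*Z - Y*Z + 3*Z**2.


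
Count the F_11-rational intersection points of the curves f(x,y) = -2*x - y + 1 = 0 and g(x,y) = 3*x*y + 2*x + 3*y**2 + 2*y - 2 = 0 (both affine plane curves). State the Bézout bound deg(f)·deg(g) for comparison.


Common zeros: {(4, 4), (7, 9)}; count = 2; Bézout bound = 2.

deg(f) = 1, deg(g) = 2, so Bézout bound = 2.
Scan x ∈ F_11. For each x, list the y ∈ F_11 with f(x, y) ≡ 0 and those with g(x, y) ≡ 0 (mod 11); the common zeros in that column are the intersection.
  x = 0: f ≡ 0 at y ∈ {1}; g ≡ 0 at y ∈ ∅; common: ∅.
  x = 1: f ≡ 0 at y ∈ {10}; g ≡ 0 at y ∈ {0, 2}; common: ∅.
  x = 2: f ≡ 0 at y ∈ {8}; g ≡ 0 at y ∈ ∅; common: ∅.
  x = 3: f ≡ 0 at y ∈ {6}; g ≡ 0 at y ∈ ∅; common: ∅.
  x = 4: f ≡ 0 at y ∈ {4}; g ≡ 0 at y ∈ {4, 6}; common: {4}.
  x = 5: f ≡ 0 at y ∈ {2}; g ≡ 0 at y ∈ ∅; common: ∅.
  x = 6: f ≡ 0 at y ∈ {0}; g ≡ 0 at y ∈ {1, 7}; common: ∅.
  x = 7: f ≡ 0 at y ∈ {9}; g ≡ 0 at y ∈ {9}; common: {9}.
  x = 8: f ≡ 0 at y ∈ {7}; g ≡ 0 at y ∈ ∅; common: ∅.
  x = 9: f ≡ 0 at y ∈ {5}; g ≡ 0 at y ∈ {8}; common: ∅.
  x = 10: f ≡ 0 at y ∈ {3}; g ≡ 0 at y ∈ {5, 10}; common: ∅.
Collecting: common zeros = {(4, 4), (7, 9)}, so the count is 2.
Comparison with the Bézout bound: 2 ≤ 2 = deg(f)·deg(g), as expected for curves with no common component (the bound is attained).


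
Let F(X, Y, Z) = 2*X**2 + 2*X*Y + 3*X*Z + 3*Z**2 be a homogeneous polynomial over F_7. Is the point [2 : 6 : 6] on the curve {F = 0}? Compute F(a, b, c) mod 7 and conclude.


F(2,6,6) ≡ 1 (mod 7); P is NOT on the curve.

Evaluate F(2, 6, 6) term-by-term (mod 7).
  2*X**2 ↦ 2·4·1·1 = 8
  2*X*Y ↦ 2·2·6·1 = 24
  3*X*Z ↦ 3·2·1·6 = 36
  3*Z**2 ↦ 3·1·1·36 = 108
Sum: F(2, 6, 6) = (8) + (24) + (36) + (108) = 176.
Reducing mod 7: 176 ≡ 1 (mod 7).
Since F(a, b, c) ≡ 1 ≠ 0 (mod 7), P does NOT lie on the curve.


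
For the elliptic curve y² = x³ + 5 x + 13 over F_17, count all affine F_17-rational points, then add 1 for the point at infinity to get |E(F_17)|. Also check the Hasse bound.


Affine points = {(0, 8), (0, 9), (1, 6), (1, 11), (3, 2), (3, 15), (6, 2), (6, 15), (7, 0), (8, 2), (8, 15), (10, 3), (10, 14), (12, 4), (12, 13)}; affine count = 15; |E(F_17)| = 16.

Discriminant check: Δ ∝ 4a³ + 27b² = 4·5³ + 27·13² = 4·125 + 27·169 ≡ 14 (mod 17). Nonzero ⇒ E is nonsingular.
For each x ∈ F_17, compute rhs = x³ + 5·x + 13 mod 17, then count y ∈ F_17 with y² ≡ rhs.
  x = 0: rhs = 13, matching y values: 8, 9 (2 points).
  x = 1: rhs = 2, matching y values: 6, 11 (2 points).
  x = 2: rhs = 14, matching y values: none (0 points).
  x = 3: rhs = 4, matching y values: 2, 15 (2 points).
  x = 4: rhs = 12, matching y values: none (0 points).
  x = 5: rhs = 10, matching y values: none (0 points).
  x = 6: rhs = 4, matching y values: 2, 15 (2 points).
  x = 7: rhs = 0, matching y values: 0 (1 points).
  x = 8: rhs = 4, matching y values: 2, 15 (2 points).
  x = 9: rhs = 5, matching y values: none (0 points).
  x = 10: rhs = 9, matching y values: 3, 14 (2 points).
  x = 11: rhs = 5, matching y values: none (0 points).
  x = 12: rhs = 16, matching y values: 4, 13 (2 points).
  x = 13: rhs = 14, matching y values: none (0 points).
  x = 14: rhs = 5, matching y values: none (0 points).
  x = 15: rhs = 12, matching y values: none (0 points).
  x = 16: rhs = 7, matching y values: none (0 points).
Total affine count: 15.
Full point count |E(F_17)| = 15 + 1 = 16.
Hasse bound: |16 − (17+1)| = |-2| = 2 ≤ 2√17 ≈ 8.2462 ✓.


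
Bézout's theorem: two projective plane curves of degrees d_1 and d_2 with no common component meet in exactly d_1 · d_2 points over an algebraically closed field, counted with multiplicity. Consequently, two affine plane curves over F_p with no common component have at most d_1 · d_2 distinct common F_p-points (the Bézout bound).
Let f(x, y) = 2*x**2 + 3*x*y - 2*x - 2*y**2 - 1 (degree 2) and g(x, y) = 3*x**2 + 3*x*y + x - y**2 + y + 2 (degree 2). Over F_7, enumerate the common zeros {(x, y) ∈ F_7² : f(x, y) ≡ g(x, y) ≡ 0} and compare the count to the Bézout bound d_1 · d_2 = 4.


Common zeros: {(3, 6)}; count = 1; Bézout bound = 4.

deg(f) = 2, deg(g) = 2, so Bézout bound = 4.
Scan x ∈ F_7. For each x, list the y ∈ F_7 with f(x, y) ≡ 0 and those with g(x, y) ≡ 0 (mod 7); the common zeros in that column are the intersection.
  x = 0: f ≡ 0 at y ∈ ∅; g ≡ 0 at y ∈ {2, 6}; common: ∅.
  x = 1: f ≡ 0 at y ∈ {1, 4}; g ≡ 0 at y ∈ ∅; common: ∅.
  x = 2: f ≡ 0 at y ∈ {1, 2}; g ≡ 0 at y ∈ {3, 4}; common: ∅.
  x = 3: f ≡ 0 at y ∈ {2, 6}; g ≡ 0 at y ∈ {4, 6}; common: {6}.
  x = 4: f ≡ 0 at y ∈ ∅; g ≡ 0 at y ∈ {3}; common: ∅.
  x = 5: f ≡ 0 at y ∈ ∅; g ≡ 0 at y ∈ ∅; common: ∅.
  x = 6: f ≡ 0 at y ∈ ∅; g ≡ 0 at y ∈ ∅; common: ∅.
Collecting: common zeros = {(3, 6)}, so the count is 1.
Comparison with the Bézout bound: 1 ≤ 4 = deg(f)·deg(g), as expected for curves with no common component (the affine F_7-count falls short of the bound because intersections may lie at infinity, over extension fields, or carry multiplicity).


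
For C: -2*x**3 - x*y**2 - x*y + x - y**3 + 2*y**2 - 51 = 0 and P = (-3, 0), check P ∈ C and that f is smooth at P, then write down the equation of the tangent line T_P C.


Tangent line at P: -53*x + 3*y - 159 = 0.

Step 1: f(-3, 0) = 0, so P lies on C.
Step 2: partial derivatives
  f_x(x, y) = -6*x**2 - y**2 - y + 1, f_y(x, y) = -2*x*y - x - 3*y**2 + 4*y.
  f_x(P) = -53, f_y(P) = 3 (gradient nonzero, so P is smooth).
Step 3: tangent line at P: -53·(x − -3) + 3·(y − 0) = 0.
Expanding: -53*x + 3*y - 159 = 0.


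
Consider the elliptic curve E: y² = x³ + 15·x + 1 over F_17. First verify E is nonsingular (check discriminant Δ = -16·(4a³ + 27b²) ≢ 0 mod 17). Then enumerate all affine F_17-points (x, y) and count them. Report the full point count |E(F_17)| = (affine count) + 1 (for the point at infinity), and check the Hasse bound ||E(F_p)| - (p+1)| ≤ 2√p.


Affine points = {(0, 1), (0, 16), (1, 0), (6, 1), (6, 16), (8, 2), (8, 15), (9, 7), (9, 10), (11, 1), (11, 16), (13, 8), (13, 9), (16, 6), (16, 11)}; affine count = 15; |E(F_17)| = 16.

Discriminant check: Δ ∝ 4a³ + 27b² = 4·15³ + 27·1² = 4·3375 + 27·1 ≡ 12 (mod 17). Nonzero ⇒ E is nonsingular.
For each x ∈ F_17, compute rhs = x³ + 15·x + 1 mod 17, then count y ∈ F_17 with y² ≡ rhs.
  x = 0: rhs = 1, matching y values: 1, 16 (2 points).
  x = 1: rhs = 0, matching y values: 0 (1 points).
  x = 2: rhs = 5, matching y values: none (0 points).
  x = 3: rhs = 5, matching y values: none (0 points).
  x = 4: rhs = 6, matching y values: none (0 points).
  x = 5: rhs = 14, matching y values: none (0 points).
  x = 6: rhs = 1, matching y values: 1, 16 (2 points).
  x = 7: rhs = 7, matching y values: none (0 points).
  x = 8: rhs = 4, matching y values: 2, 15 (2 points).
  x = 9: rhs = 15, matching y values: 7, 10 (2 points).
  x = 10: rhs = 12, matching y values: none (0 points).
  x = 11: rhs = 1, matching y values: 1, 16 (2 points).
  x = 12: rhs = 5, matching y values: none (0 points).
  x = 13: rhs = 13, matching y values: 8, 9 (2 points).
  x = 14: rhs = 14, matching y values: none (0 points).
  x = 15: rhs = 14, matching y values: none (0 points).
  x = 16: rhs = 2, matching y values: 6, 11 (2 points).
Total affine count: 15.
Full point count |E(F_17)| = 15 + 1 = 16.
Hasse bound: |16 − (17+1)| = |-2| = 2 ≤ 2√17 ≈ 8.2462 ✓.


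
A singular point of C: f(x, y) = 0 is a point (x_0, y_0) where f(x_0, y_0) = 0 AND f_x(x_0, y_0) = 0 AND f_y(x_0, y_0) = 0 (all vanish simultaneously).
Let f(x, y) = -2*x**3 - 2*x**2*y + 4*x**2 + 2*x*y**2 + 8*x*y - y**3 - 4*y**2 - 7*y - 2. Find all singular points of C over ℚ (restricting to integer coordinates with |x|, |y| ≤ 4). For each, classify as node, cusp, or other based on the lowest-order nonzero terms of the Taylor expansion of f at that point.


Singular points: {(1, -1)}; classification: cusp.

Compute partial derivatives:
  f_x = -6*x**2 - 4*x*y + 8*x + 2*y**2 + 8*y.
  f_y = -2*x**2 + 4*x*y + 8*x - 3*y**2 - 8*y - 7.
Scan x_0 ∈ {−4, ..., 4}. For each x_0, f_y(x_0, y) is a polynomial in y; find its integer roots y ∈ {−4, ..., 4}, then test f_x and f at those candidates.
  x = -4: f_y(-4, y) = -3*y**2 - 24*y - 71; no integer root y with |y| ≤ 4.
  x = -3: f_y(-3, y) = -3*y**2 - 20*y - 49; no integer root y with |y| ≤ 4.
  x = -2: f_y(-2, y) = -3*y**2 - 16*y - 31; no integer root y with |y| ≤ 4.
  x = -1: f_y(-1, y) = -3*y**2 - 12*y - 17; no integer root y with |y| ≤ 4.
  x = 0: f_y(0, y) = -3*y**2 - 8*y - 7; no integer root y with |y| ≤ 4.
  x = 1: f_y(1, y) = -3*y**2 - 4*y - 1; vanishes at y ∈ {-1}. (1, -1): f_x = 0, f = 0 — SINGULAR.
  x = 2: f_y(2, y) = 1 - 3*y**2; no integer root y with |y| ≤ 4.
  x = 3: f_y(3, y) = -3*y**2 + 4*y - 1; vanishes at y ∈ {1}. (3, 1): f_x = -32 ≠ 0.
  x = 4: f_y(4, y) = -3*y**2 + 8*y - 7; no integer root y with |y| ≤ 4.
Only singular point on the grid: (1, -1).
Classify: substitute x = 1 + u, y = -1 + v and expand: f = -2*u**3 - 2*u**2*v + 2*u*v**2 - v**3 + v**2.
No constant or linear terms (consistent with a singular point). Quadratic part: v**2. Cubic part: -2*u**3 - 2*u**2*v + 2*u*v**2 - v**3.
The quadratic part v**2 is a perfect square, so there is a single (double) tangent line v = 0, i.e. y = -1. Restricting the cubic part to that line (v = 0) leaves -2*u**3 ≠ 0, so f is not divisible by v and the branch is v² ≈ 2*u**3 to lowest order — this is a cusp.
Classification: cusp.


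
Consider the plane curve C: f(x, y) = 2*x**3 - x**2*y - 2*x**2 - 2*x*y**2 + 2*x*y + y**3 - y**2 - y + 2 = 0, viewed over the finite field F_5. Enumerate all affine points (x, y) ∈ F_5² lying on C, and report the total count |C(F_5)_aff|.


Affine F_5-points: {(1, 1), (2, 0), (2, 1), (2, 4), (3, 2), (3, 3)}; count = 6.

For each of the 25 pairs (x, y) ∈ F_5², evaluate f(x, y) mod 5. Record the zeros.
  x = 0: [0↦2, 1↦1, 2↦4, 3↦2, 4↦1]  zeros at y ∈ ∅
  x = 1: [0↦2, 1↦0, 2↦3, 3↦2, 4↦3]  zeros at y ∈ {1}
  x = 2: [0↦0, 1↦0, 2↦1, 3↦4, 4↦0]  zeros at y ∈ {0, 1, 4}
  x = 3: [0↦3, 1↦3, 2↦0, 3↦0, 4↦4]  zeros at y ∈ {2, 3}
  x = 4: [0↦3, 1↦1, 2↦2, 3↦2, 4↦2]  zeros at y ∈ ∅
Collecting zeros: affine points = {(1, 1), (2, 0), (2, 1), (2, 4), (3, 2), (3, 3)}.
Total count |C(F_5)_aff| = 6.


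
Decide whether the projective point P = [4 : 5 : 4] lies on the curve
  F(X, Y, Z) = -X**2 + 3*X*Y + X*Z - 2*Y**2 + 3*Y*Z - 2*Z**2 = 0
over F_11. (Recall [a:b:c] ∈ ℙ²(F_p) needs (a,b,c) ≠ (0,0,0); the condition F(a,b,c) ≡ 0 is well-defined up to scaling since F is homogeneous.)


F(4,5,4) ≡ 5 (mod 11); P is NOT on the curve.

Evaluate F(4, 5, 4) term-by-term (mod 11).
  -X**2 ↦ -1·16·1·1 = -16
  3*X*Y ↦ 3·4·5·1 = 60
  X*Z ↦ 1·4·1·4 = 16
  -2*Y**2 ↦ -2·1·25·1 = -50
  3*Y*Z ↦ 3·1·5·4 = 60
  -2*Z**2 ↦ -2·1·1·16 = -32
Sum: F(4, 5, 4) = (-16) + (60) + (16) + (-50) + (60) + (-32) = 38.
Reducing mod 11: 38 ≡ 5 (mod 11).
Since F(a, b, c) ≡ 5 ≠ 0 (mod 11), P does NOT lie on the curve.


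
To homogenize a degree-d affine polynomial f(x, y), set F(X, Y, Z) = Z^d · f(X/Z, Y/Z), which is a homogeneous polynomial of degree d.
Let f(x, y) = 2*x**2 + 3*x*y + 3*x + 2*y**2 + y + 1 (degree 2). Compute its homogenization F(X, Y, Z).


F(X, Y, Z) = 2*X**2 + 3*X*Y + 3*X*Z + 2*Y**2 + Y*Z + Z**2

deg(f) = 2.
Substitute x = X/Z, y = Y/Z into f, then multiply by Z^2.
  monomial 2·x^2·y^0 ↦ 2·X^2·Y^0·Z^0.
  monomial 3·x^1·y^1 ↦ 3·X^1·Y^1·Z^0.
  monomial 3·x^1·y^0 ↦ 3·X^1·Y^0·Z^1.
  monomial 2·x^0·y^2 ↦ 2·X^0·Y^2·Z^0.
  monomial 1·x^0·y^1 ↦ 1·X^0·Y^1·Z^1.
  monomial 1·x^0·y^0 ↦ 1·X^0·Y^0·Z^2.
Collecting: F(X, Y, Z) = 2*X**2 + 3*X*Y + 3*X*Z + 2*Y**2 + Y*Z + Z**2.


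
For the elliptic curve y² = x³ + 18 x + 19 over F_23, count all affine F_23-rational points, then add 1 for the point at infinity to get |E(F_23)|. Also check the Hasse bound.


Affine points = {(3, 10), (3, 13), (5, 2), (5, 21), (8, 10), (8, 13), (9, 6), (9, 17), (10, 7), (10, 16), (12, 10), (12, 13), (13, 9), (13, 14), (14, 5), (14, 18), (22, 0)}; affine count = 17; |E(F_23)| = 18.

Discriminant check: Δ ∝ 4a³ + 27b² = 4·18³ + 27·19² = 4·5832 + 27·361 ≡ 1 (mod 23). Nonzero ⇒ E is nonsingular.
For each x ∈ F_23, compute rhs = x³ + 18·x + 19 mod 23, then count y ∈ F_23 with y² ≡ rhs.
  x = 0: rhs = 19, matching y values: none (0 points).
  x = 1: rhs = 15, matching y values: none (0 points).
  x = 2: rhs = 17, matching y values: none (0 points).
  x = 3: rhs = 8, matching y values: 10, 13 (2 points).
  x = 4: rhs = 17, matching y values: none (0 points).
  x = 5: rhs = 4, matching y values: 2, 21 (2 points).
  x = 6: rhs = 21, matching y values: none (0 points).
  x = 7: rhs = 5, matching y values: none (0 points).
  x = 8: rhs = 8, matching y values: 10, 13 (2 points).
  x = 9: rhs = 13, matching y values: 6, 17 (2 points).
  x = 10: rhs = 3, matching y values: 7, 16 (2 points).
  x = 11: rhs = 7, matching y values: none (0 points).
  x = 12: rhs = 8, matching y values: 10, 13 (2 points).
  x = 13: rhs = 12, matching y values: 9, 14 (2 points).
  x = 14: rhs = 2, matching y values: 5, 18 (2 points).
  x = 15: rhs = 7, matching y values: none (0 points).
  x = 16: rhs = 10, matching y values: none (0 points).
  x = 17: rhs = 17, matching y values: none (0 points).
  x = 18: rhs = 11, matching y values: none (0 points).
  x = 19: rhs = 21, matching y values: none (0 points).
  x = 20: rhs = 7, matching y values: none (0 points).
  x = 21: rhs = 21, matching y values: none (0 points).
  x = 22: rhs = 0, matching y values: 0 (1 points).
Total affine count: 17.
Full point count |E(F_23)| = 17 + 1 = 18.
Hasse bound: |18 − (23+1)| = |-6| = 6 ≤ 2√23 ≈ 9.5917 ✓.


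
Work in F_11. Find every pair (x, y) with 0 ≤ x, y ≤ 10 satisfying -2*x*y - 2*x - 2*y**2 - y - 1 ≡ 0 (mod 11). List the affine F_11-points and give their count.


Affine F_11-points: {(0, 2), (0, 3), (3, 6), (3, 7), (4, 4), (4, 8), (5, 0), (9, 9), (10, 1), (10, 5)}; count = 10.

For each of the 121 pairs (x, y) ∈ F_11², evaluate f(x, y) mod 11. Record the zeros.
  x = 0: [0↦10, 1↦7, 2↦0, 3↦0, 4↦7, 5↦10, 6↦9, 7↦4, 8↦6, 9↦4, 10↦9]  zeros at y ∈ {2, 3}
  x = 1: [0↦8, 1↦3, 2↦5, 3↦3, 4↦8, 5↦9, 6↦6, 7↦10, 8↦10, 9↦6, 10↦9]  zeros at y ∈ ∅
  x = 2: [0↦6, 1↦10, 2↦10, 3↦6, 4↦9, 5↦8, 6↦3, 7↦5, 8↦3, 9↦8, 10↦9]  zeros at y ∈ ∅
  x = 3: [0↦4, 1↦6, 2↦4, 3↦9, 4↦10, 5↦7, 6↦0, 7↦0, 8↦7, 9↦10, 10↦9]  zeros at y ∈ {6, 7}
  x = 4: [0↦2, 1↦2, 2↦9, 3↦1, 4↦0, 5↦6, 6↦8, 7↦6, 8↦0, 9↦1, 10↦9]  zeros at y ∈ {4, 8}
  x = 5: [0↦0, 1↦9, 2↦3, 3↦4, 4↦1, 5↦5, 6↦5, 7↦1, 8↦4, 9↦3, 10↦9]  zeros at y ∈ {0}
  x = 6: [0↦9, 1↦5, 2↦8, 3↦7, 4↦2, 5↦4, 6↦2, 7↦7, 8↦8, 9↦5, 10↦9]  zeros at y ∈ ∅
  x = 7: [0↦7, 1↦1, 2↦2, 3↦10, 4↦3, 5↦3, 6↦10, 7↦2, 8↦1, 9↦7, 10↦9]  zeros at y ∈ ∅
  x = 8: [0↦5, 1↦8, 2↦7, 3↦2, 4↦4, 5↦2, 6↦7, 7↦8, 8↦5, 9↦9, 10↦9]  zeros at y ∈ ∅
  x = 9: [0↦3, 1↦4, 2↦1, 3↦5, 4↦5, 5↦1, 6↦4, 7↦3, 8↦9, 9↦0, 10↦9]  zeros at y ∈ {9}
  x = 10: [0↦1, 1↦0, 2↦6, 3↦8, 4↦6, 5↦0, 6↦1, 7↦9, 8↦2, 9↦2, 10↦9]  zeros at y ∈ {1, 5}
Collecting zeros: affine points = {(0, 2), (0, 3), (3, 6), (3, 7), (4, 4), (4, 8), (5, 0), (9, 9), (10, 1), (10, 5)}.
Total count |C(F_11)_aff| = 10.


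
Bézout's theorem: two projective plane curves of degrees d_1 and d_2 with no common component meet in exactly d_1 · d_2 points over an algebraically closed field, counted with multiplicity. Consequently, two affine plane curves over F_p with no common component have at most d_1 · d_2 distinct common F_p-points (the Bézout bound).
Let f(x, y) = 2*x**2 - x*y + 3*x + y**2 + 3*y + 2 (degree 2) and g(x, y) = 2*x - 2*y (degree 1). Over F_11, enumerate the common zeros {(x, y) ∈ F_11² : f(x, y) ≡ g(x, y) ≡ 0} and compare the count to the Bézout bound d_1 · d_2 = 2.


Common zeros: {(2, 2), (6, 6)}; count = 2; Bézout bound = 2.

deg(f) = 2, deg(g) = 1, so Bézout bound = 2.
Scan x ∈ F_11. For each x, list the y ∈ F_11 with f(x, y) ≡ 0 and those with g(x, y) ≡ 0 (mod 11); the common zeros in that column are the intersection.
  x = 0: f ≡ 0 at y ∈ {9, 10}; g ≡ 0 at y ∈ {0}; common: ∅.
  x = 1: f ≡ 0 at y ∈ {3, 6}; g ≡ 0 at y ∈ {1}; common: ∅.
  x = 2: f ≡ 0 at y ∈ {2, 8}; g ≡ 0 at y ∈ {2}; common: {2}.
  x = 3: f ≡ 0 at y ∈ {2, 9}; g ≡ 0 at y ∈ {3}; common: ∅.
  x = 4: f ≡ 0 at y ∈ {5, 7}; g ≡ 0 at y ∈ {4}; common: ∅.
  x = 5: f ≡ 0 at y ∈ {1}; g ≡ 0 at y ∈ {5}; common: ∅.
  x = 6: f ≡ 0 at y ∈ {6, 8}; g ≡ 0 at y ∈ {6}; common: {6}.
  x = 7: f ≡ 0 at y ∈ {0, 4}; g ≡ 0 at y ∈ {7}; common: ∅.
  x = 8: f ≡ 0 at y ∈ {0, 5}; g ≡ 0 at y ∈ {8}; common: ∅.
  x = 9: f ≡ 0 at y ∈ {7, 10}; g ≡ 0 at y ∈ {9}; common: ∅.
  x = 10: f ≡ 0 at y ∈ {3, 4}; g ≡ 0 at y ∈ {10}; common: ∅.
Collecting: common zeros = {(2, 2), (6, 6)}, so the count is 2.
Comparison with the Bézout bound: 2 ≤ 2 = deg(f)·deg(g), as expected for curves with no common component (the bound is attained).


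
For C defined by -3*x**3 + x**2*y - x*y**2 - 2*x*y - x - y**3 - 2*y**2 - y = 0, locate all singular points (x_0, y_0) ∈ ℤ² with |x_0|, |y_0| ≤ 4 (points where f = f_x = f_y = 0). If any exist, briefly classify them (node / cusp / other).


Singular points: {(0, -1)}; classification: node.

Compute partial derivatives:
  f_x = -9*x**2 + 2*x*y - y**2 - 2*y - 1.
  f_y = x**2 - 2*x*y - 2*x - 3*y**2 - 4*y - 1.
Scan x_0 ∈ {−4, ..., 4}. For each x_0, f_y(x_0, y) is a polynomial in y; find its integer roots y ∈ {−4, ..., 4}, then test f_x and f at those candidates.
  x = -4: f_y(-4, y) = -3*y**2 + 4*y + 23; no integer root y with |y| ≤ 4.
  x = -3: f_y(-3, y) = -3*y**2 + 2*y + 14; no integer root y with |y| ≤ 4.
  x = -2: f_y(-2, y) = 7 - 3*y**2; no integer root y with |y| ≤ 4.
  x = -1: f_y(-1, y) = -3*y**2 - 2*y + 2; no integer root y with |y| ≤ 4.
  x = 0: f_y(0, y) = -3*y**2 - 4*y - 1; vanishes at y ∈ {-1}. (0, -1): f_x = 0, f = 0 — SINGULAR.
  x = 1: f_y(1, y) = -3*y**2 - 6*y - 2; no integer root y with |y| ≤ 4.
  x = 2: f_y(2, y) = -3*y**2 - 8*y - 1; no integer root y with |y| ≤ 4.
  x = 3: f_y(3, y) = -3*y**2 - 10*y + 2; no integer root y with |y| ≤ 4.
  x = 4: f_y(4, y) = -3*y**2 - 12*y + 7; no integer root y with |y| ≤ 4.
Only singular point on the grid: (0, -1).
Classify: substitute x = 0 + u, y = -1 + v and expand: f = -3*u**3 + u**2*v - u**2 - u*v**2 - v**3 + v**2.
No constant or linear terms (consistent with a singular point). Quadratic part: -u**2 + v**2. Cubic part: -3*u**3 + u**2*v - u*v**2 - v**3.
The quadratic part v**2 - u**2 = (v − u)(v + u) splits into two distinct linear factors, so there are two distinct tangent lines y − -1 = ±(x − 0) — this is a node (ordinary double point).
Classification: node.


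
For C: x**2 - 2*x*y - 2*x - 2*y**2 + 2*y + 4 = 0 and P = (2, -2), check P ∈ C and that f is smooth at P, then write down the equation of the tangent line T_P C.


Tangent line at P: 6*x + 6*y = 0.

Step 1: f(2, -2) = 0, so P lies on C.
Step 2: partial derivatives
  f_x(x, y) = 2*x - 2*y - 2, f_y(x, y) = -2*x - 4*y + 2.
  f_x(P) = 6, f_y(P) = 6 (gradient nonzero, so P is smooth).
Step 3: tangent line at P: 6·(x − 2) + 6·(y − -2) = 0.
Expanding: 6*x + 6*y = 0.


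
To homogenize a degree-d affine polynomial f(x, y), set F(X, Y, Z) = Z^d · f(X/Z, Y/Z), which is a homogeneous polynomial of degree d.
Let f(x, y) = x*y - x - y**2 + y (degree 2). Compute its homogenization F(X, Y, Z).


F(X, Y, Z) = X*Y - X*Z - Y**2 + Y*Z

deg(f) = 2.
Substitute x = X/Z, y = Y/Z into f, then multiply by Z^2.
  monomial 1·x^1·y^1 ↦ 1·X^1·Y^1·Z^0.
  monomial -1·x^1·y^0 ↦ -1·X^1·Y^0·Z^1.
  monomial -1·x^0·y^2 ↦ -1·X^0·Y^2·Z^0.
  monomial 1·x^0·y^1 ↦ 1·X^0·Y^1·Z^1.
Collecting: F(X, Y, Z) = X*Y - X*Z - Y**2 + Y*Z.


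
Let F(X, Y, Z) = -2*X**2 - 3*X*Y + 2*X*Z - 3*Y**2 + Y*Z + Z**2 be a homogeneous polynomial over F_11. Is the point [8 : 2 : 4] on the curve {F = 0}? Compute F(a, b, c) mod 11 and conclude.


F(8,2,4) ≡ 10 (mod 11); P is NOT on the curve.

Evaluate F(8, 2, 4) term-by-term (mod 11).
  -2*X**2 ↦ -2·64·1·1 = -128
  -3*X*Y ↦ -3·8·2·1 = -48
  2*X*Z ↦ 2·8·1·4 = 64
  -3*Y**2 ↦ -3·1·4·1 = -12
  Y*Z ↦ 1·1·2·4 = 8
  Z**2 ↦ 1·1·1·16 = 16
Sum: F(8, 2, 4) = (-128) + (-48) + (64) + (-12) + (8) + (16) = -100.
Reducing mod 11: -100 ≡ 10 (mod 11).
Since F(a, b, c) ≡ 10 ≠ 0 (mod 11), P does NOT lie on the curve.


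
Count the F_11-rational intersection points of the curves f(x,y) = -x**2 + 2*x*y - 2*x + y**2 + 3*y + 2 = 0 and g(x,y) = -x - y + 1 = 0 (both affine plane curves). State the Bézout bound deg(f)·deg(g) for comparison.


Common zeros: ∅; count = 0; Bézout bound = 2.

deg(f) = 2, deg(g) = 1, so Bézout bound = 2.
Scan x ∈ F_11. For each x, list the y ∈ F_11 with f(x, y) ≡ 0 and those with g(x, y) ≡ 0 (mod 11); the common zeros in that column are the intersection.
  x = 0: f ≡ 0 at y ∈ {9, 10}; g ≡ 0 at y ∈ {1}; common: ∅.
  x = 1: f ≡ 0 at y ∈ ∅; g ≡ 0 at y ∈ {0}; common: ∅.
  x = 2: f ≡ 0 at y ∈ ∅; g ≡ 0 at y ∈ {10}; common: ∅.
  x = 3: f ≡ 0 at y ∈ {6, 7}; g ≡ 0 at y ∈ {9}; common: ∅.
  x = 4: f ≡ 0 at y ∈ {0}; g ≡ 0 at y ∈ {8}; common: ∅.
  x = 5: f ≡ 0 at y ∈ {0, 9}; g ≡ 0 at y ∈ {7}; common: ∅.
  x = 6: f ≡ 0 at y ∈ ∅; g ≡ 0 at y ∈ {6}; common: ∅.
  x = 7: f ≡ 0 at y ∈ {6, 10}; g ≡ 0 at y ∈ {5}; common: ∅.
  x = 8: f ≡ 0 at y ∈ ∅; g ≡ 0 at y ∈ {4}; common: ∅.
  x = 9: f ≡ 0 at y ∈ {5, 7}; g ≡ 0 at y ∈ {3}; common: ∅.
  x = 10: f ≡ 0 at y ∈ {5}; g ≡ 0 at y ∈ {2}; common: ∅.
Collecting: common zeros = ∅, so the count is 0.
Comparison with the Bézout bound: 0 ≤ 2 = deg(f)·deg(g), as expected for curves with no common component (the affine F_11-count falls short of the bound because intersections may lie at infinity, over extension fields, or carry multiplicity).


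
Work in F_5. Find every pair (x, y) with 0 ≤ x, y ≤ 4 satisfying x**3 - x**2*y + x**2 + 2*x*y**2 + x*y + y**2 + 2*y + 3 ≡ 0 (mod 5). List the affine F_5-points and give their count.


Affine F_5-points: {(1, 0), (1, 1), (2, 0), (2, 1), (2, 2), (2, 3), (2, 4), (3, 3), (3, 4)}; count = 9.

For each of the 25 pairs (x, y) ∈ F_5², evaluate f(x, y) mod 5. Record the zeros.
  x = 0: [0↦3, 1↦1, 2↦1, 3↦3, 4↦2]  zeros at y ∈ ∅
  x = 1: [0↦0, 1↦0, 2↦1, 3↦3, 4↦1]  zeros at y ∈ {0, 1}
  x = 2: [0↦0, 1↦0, 2↦0, 3↦0, 4↦0]  zeros at y ∈ {0, 1, 2, 3, 4}
  x = 3: [0↦4, 1↦2, 2↦4, 3↦0, 4↦0]  zeros at y ∈ {3, 4}
  x = 4: [0↦3, 1↦2, 2↦4, 3↦4, 4↦2]  zeros at y ∈ ∅
Collecting zeros: affine points = {(1, 0), (1, 1), (2, 0), (2, 1), (2, 2), (2, 3), (2, 4), (3, 3), (3, 4)}.
Total count |C(F_5)_aff| = 9.


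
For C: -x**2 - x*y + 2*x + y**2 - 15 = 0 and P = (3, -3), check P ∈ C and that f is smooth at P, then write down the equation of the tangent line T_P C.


Tangent line at P: -x - 9*y - 24 = 0.

Step 1: f(3, -3) = 0, so P lies on C.
Step 2: partial derivatives
  f_x(x, y) = -2*x - y + 2, f_y(x, y) = -x + 2*y.
  f_x(P) = -1, f_y(P) = -9 (gradient nonzero, so P is smooth).
Step 3: tangent line at P: -1·(x − 3) + -9·(y − -3) = 0.
Expanding: -x - 9*y - 24 = 0.


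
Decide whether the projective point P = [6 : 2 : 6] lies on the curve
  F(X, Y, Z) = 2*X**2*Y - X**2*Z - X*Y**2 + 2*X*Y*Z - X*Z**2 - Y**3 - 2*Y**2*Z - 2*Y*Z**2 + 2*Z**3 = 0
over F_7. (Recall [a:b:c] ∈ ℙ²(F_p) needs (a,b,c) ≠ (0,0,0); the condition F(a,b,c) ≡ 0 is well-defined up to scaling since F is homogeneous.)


F(6,2,6) ≡ 1 (mod 7); P is NOT on the curve.

Evaluate F(6, 2, 6) term-by-term (mod 7).
  2*X**2*Y ↦ 2·36·2·1 = 144
  -X**2*Z ↦ -1·36·1·6 = -216
  -X*Y**2 ↦ -1·6·4·1 = -24
  2*X*Y*Z ↦ 2·6·2·6 = 144
  -X*Z**2 ↦ -1·6·1·36 = -216
  -Y**3 ↦ -1·1·8·1 = -8
  -2*Y**2*Z ↦ -2·1·4·6 = -48
  -2*Y*Z**2 ↦ -2·1·2·36 = -144
  2*Z**3 ↦ 2·1·1·216 = 432
Sum: F(6, 2, 6) = (144) + (-216) + (-24) + (144) + (-216) + (-8) + (-48) + (-144) + (432) = 64.
Reducing mod 7: 64 ≡ 1 (mod 7).
Since F(a, b, c) ≡ 1 ≠ 0 (mod 7), P does NOT lie on the curve.


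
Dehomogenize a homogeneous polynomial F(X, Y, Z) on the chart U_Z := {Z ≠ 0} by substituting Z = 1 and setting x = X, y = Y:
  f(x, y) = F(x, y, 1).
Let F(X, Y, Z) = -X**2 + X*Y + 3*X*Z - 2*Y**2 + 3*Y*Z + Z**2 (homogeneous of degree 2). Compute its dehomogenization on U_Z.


f(x, y) = -x**2 + x*y + 3*x - 2*y**2 + 3*y + 1

On U_Z we set Z = 1. Each monomial c·X^i·Y^j·Z^k in F becomes c·x^i·y^j·1^k = c·x^i·y^j.
Substituting Z = 1: F(X, Y, 1) = -x**2 + x*y + 3*x - 2*y**2 + 3*y + 1.
Note: deg(f) ≤ deg(F) = 2; strict inequality happens when F is divisible by Z (lost terms).


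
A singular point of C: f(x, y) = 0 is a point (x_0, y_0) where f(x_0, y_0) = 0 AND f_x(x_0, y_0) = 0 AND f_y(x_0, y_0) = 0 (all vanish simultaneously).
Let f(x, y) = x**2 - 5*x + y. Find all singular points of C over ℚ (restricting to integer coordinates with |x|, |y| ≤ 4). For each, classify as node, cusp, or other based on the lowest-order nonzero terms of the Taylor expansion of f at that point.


No singular points in the scanned grid; C is smooth there.

Compute partial derivatives:
  f_x = 2*x - 5.
  f_y = 1.
f_y = 1 is a nonzero constant, so f_y never vanishes: no point (x, y) can satisfy f = f_x = f_y = 0. In particular no (x, y) ∈ {−4, ..., 4}² is singular; the curve is smooth.


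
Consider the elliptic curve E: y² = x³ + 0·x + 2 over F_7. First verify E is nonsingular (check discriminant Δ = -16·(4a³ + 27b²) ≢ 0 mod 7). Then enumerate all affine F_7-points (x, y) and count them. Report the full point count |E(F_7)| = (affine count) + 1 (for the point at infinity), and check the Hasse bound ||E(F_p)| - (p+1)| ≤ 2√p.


Affine points = {(0, 3), (0, 4), (3, 1), (3, 6), (5, 1), (5, 6), (6, 1), (6, 6)}; affine count = 8; |E(F_7)| = 9.

Discriminant check: Δ ∝ 4a³ + 27b² = 4·0³ + 27·2² = 4·0 + 27·4 ≡ 3 (mod 7). Nonzero ⇒ E is nonsingular.
For each x ∈ F_7, compute rhs = x³ + 0·x + 2 mod 7, then count y ∈ F_7 with y² ≡ rhs.
  x = 0: rhs = 2, matching y values: 3, 4 (2 points).
  x = 1: rhs = 3, matching y values: none (0 points).
  x = 2: rhs = 3, matching y values: none (0 points).
  x = 3: rhs = 1, matching y values: 1, 6 (2 points).
  x = 4: rhs = 3, matching y values: none (0 points).
  x = 5: rhs = 1, matching y values: 1, 6 (2 points).
  x = 6: rhs = 1, matching y values: 1, 6 (2 points).
Total affine count: 8.
Full point count |E(F_7)| = 8 + 1 = 9.
Hasse bound: |9 − (7+1)| = |1| = 1 ≤ 2√7 ≈ 5.2915 ✓.


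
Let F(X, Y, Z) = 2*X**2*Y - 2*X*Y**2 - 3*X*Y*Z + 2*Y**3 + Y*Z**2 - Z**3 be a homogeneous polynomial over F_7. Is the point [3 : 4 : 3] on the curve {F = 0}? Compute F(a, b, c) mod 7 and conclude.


F(3,4,3) ≡ 5 (mod 7); P is NOT on the curve.

Evaluate F(3, 4, 3) term-by-term (mod 7).
  2*X**2*Y ↦ 2·9·4·1 = 72
  -2*X*Y**2 ↦ -2·3·16·1 = -96
  -3*X*Y*Z ↦ -3·3·4·3 = -108
  2*Y**3 ↦ 2·1·64·1 = 128
  Y*Z**2 ↦ 1·1·4·9 = 36
  -Z**3 ↦ -1·1·1·27 = -27
Sum: F(3, 4, 3) = (72) + (-96) + (-108) + (128) + (36) + (-27) = 5.
Reducing mod 7: 5 ≡ 5 (mod 7).
Since F(a, b, c) ≡ 5 ≠ 0 (mod 7), P does NOT lie on the curve.


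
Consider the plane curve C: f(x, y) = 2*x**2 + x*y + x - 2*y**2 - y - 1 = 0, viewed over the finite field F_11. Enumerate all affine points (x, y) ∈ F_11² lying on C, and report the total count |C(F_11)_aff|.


Affine F_11-points: {(0, 2), (0, 3), (1, 1), (1, 10), (4, 2), (4, 5), (6, 0), (6, 8), (9, 1), (9, 3), (10, 0), (10, 10)}; count = 12.

For each of the 121 pairs (x, y) ∈ F_11², evaluate f(x, y) mod 11. Record the zeros.
  x = 0: [0↦10, 1↦7, 2↦0, 3↦0, 4↦7, 5↦10, 6↦9, 7↦4, 8↦6, 9↦4, 10↦9]  zeros at y ∈ {2, 3}
  x = 1: [0↦2, 1↦0, 2↦5, 3↦6, 4↦3, 5↦7, 6↦7, 7↦3, 8↦6, 9↦5, 10↦0]  zeros at y ∈ {1, 10}
  x = 2: [0↦9, 1↦8, 2↦3, 3↦5, 4↦3, 5↦8, 6↦9, 7↦6, 8↦10, 9↦10, 10↦6]  zeros at y ∈ ∅
  x = 3: [0↦9, 1↦9, 2↦5, 3↦8, 4↦7, 5↦2, 6↦4, 7↦2, 8↦7, 9↦8, 10↦5]  zeros at y ∈ ∅
  x = 4: [0↦2, 1↦3, 2↦0, 3↦4, 4↦4, 5↦0, 6↦3, 7↦2, 8↦8, 9↦10, 10↦8]  zeros at y ∈ {2, 5}
  x = 5: [0↦10, 1↦1, 2↦10, 3↦4, 4↦5, 5↦2, 6↦6, 7↦6, 8↦2, 9↦5, 10↦4]  zeros at y ∈ ∅
  x = 6: [0↦0, 1↦3, 2↦2, 3↦8, 4↦10, 5↦8, 6↦2, 7↦3, 8↦0, 9↦4, 10↦4]  zeros at y ∈ {0, 8}
  x = 7: [0↦5, 1↦9, 2↦9, 3↦5, 4↦8, 5↦7, 6↦2, 7↦4, 8↦2, 9↦7, 10↦8]  zeros at y ∈ ∅
  x = 8: [0↦3, 1↦8, 2↦9, 3↦6, 4↦10, 5↦10, 6↦6, 7↦9, 8↦8, 9↦3, 10↦5]  zeros at y ∈ ∅
  x = 9: [0↦5, 1↦0, 2↦2, 3↦0, 4↦5, 5↦6, 6↦3, 7↦7, 8↦7, 9↦3, 10↦6]  zeros at y ∈ {1, 3}
  x = 10: [0↦0, 1↦7, 2↦10, 3↦9, 4↦4, 5↦6, 6↦4, 7↦9, 8↦10, 9↦7, 10↦0]  zeros at y ∈ {0, 10}
Collecting zeros: affine points = {(0, 2), (0, 3), (1, 1), (1, 10), (4, 2), (4, 5), (6, 0), (6, 8), (9, 1), (9, 3), (10, 0), (10, 10)}.
Total count |C(F_11)_aff| = 12.


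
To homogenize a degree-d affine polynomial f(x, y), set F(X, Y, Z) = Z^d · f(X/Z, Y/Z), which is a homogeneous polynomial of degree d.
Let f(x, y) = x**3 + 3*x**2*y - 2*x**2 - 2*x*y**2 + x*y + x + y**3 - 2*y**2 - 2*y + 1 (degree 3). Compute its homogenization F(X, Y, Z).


F(X, Y, Z) = X**3 + 3*X**2*Y - 2*X**2*Z - 2*X*Y**2 + X*Y*Z + X*Z**2 + Y**3 - 2*Y**2*Z - 2*Y*Z**2 + Z**3

deg(f) = 3.
Substitute x = X/Z, y = Y/Z into f, then multiply by Z^3.
  monomial 1·x^3·y^0 ↦ 1·X^3·Y^0·Z^0.
  monomial 3·x^2·y^1 ↦ 3·X^2·Y^1·Z^0.
  monomial -2·x^2·y^0 ↦ -2·X^2·Y^0·Z^1.
  monomial -2·x^1·y^2 ↦ -2·X^1·Y^2·Z^0.
  monomial 1·x^1·y^1 ↦ 1·X^1·Y^1·Z^1.
  monomial 1·x^1·y^0 ↦ 1·X^1·Y^0·Z^2.
  monomial 1·x^0·y^3 ↦ 1·X^0·Y^3·Z^0.
  monomial -2·x^0·y^2 ↦ -2·X^0·Y^2·Z^1.
  monomial -2·x^0·y^1 ↦ -2·X^0·Y^1·Z^2.
  monomial 1·x^0·y^0 ↦ 1·X^0·Y^0·Z^3.
Collecting: F(X, Y, Z) = X**3 + 3*X**2*Y - 2*X**2*Z - 2*X*Y**2 + X*Y*Z + X*Z**2 + Y**3 - 2*Y**2*Z - 2*Y*Z**2 + Z**3.


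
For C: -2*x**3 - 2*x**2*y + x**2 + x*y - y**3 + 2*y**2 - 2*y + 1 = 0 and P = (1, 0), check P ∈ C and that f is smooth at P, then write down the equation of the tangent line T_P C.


Tangent line at P: -4*x - 3*y + 4 = 0.

Step 1: f(1, 0) = 0, so P lies on C.
Step 2: partial derivatives
  f_x(x, y) = -6*x**2 - 4*x*y + 2*x + y, f_y(x, y) = -2*x**2 + x - 3*y**2 + 4*y - 2.
  f_x(P) = -4, f_y(P) = -3 (gradient nonzero, so P is smooth).
Step 3: tangent line at P: -4·(x − 1) + -3·(y − 0) = 0.
Expanding: -4*x - 3*y + 4 = 0.


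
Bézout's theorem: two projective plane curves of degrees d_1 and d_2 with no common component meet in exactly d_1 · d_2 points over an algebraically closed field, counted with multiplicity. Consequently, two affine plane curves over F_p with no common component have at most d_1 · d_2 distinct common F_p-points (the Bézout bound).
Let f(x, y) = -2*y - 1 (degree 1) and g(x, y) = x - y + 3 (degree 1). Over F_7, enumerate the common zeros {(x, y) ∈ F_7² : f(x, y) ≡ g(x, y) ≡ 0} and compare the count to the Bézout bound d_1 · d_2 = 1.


Common zeros: {(0, 3)}; count = 1; Bézout bound = 1.

deg(f) = 1, deg(g) = 1, so Bézout bound = 1.
Scan x ∈ F_7. For each x, list the y ∈ F_7 with f(x, y) ≡ 0 and those with g(x, y) ≡ 0 (mod 7); the common zeros in that column are the intersection.
  x = 0: f ≡ 0 at y ∈ {3}; g ≡ 0 at y ∈ {3}; common: {3}.
  x = 1: f ≡ 0 at y ∈ {3}; g ≡ 0 at y ∈ {4}; common: ∅.
  x = 2: f ≡ 0 at y ∈ {3}; g ≡ 0 at y ∈ {5}; common: ∅.
  x = 3: f ≡ 0 at y ∈ {3}; g ≡ 0 at y ∈ {6}; common: ∅.
  x = 4: f ≡ 0 at y ∈ {3}; g ≡ 0 at y ∈ {0}; common: ∅.
  x = 5: f ≡ 0 at y ∈ {3}; g ≡ 0 at y ∈ {1}; common: ∅.
  x = 6: f ≡ 0 at y ∈ {3}; g ≡ 0 at y ∈ {2}; common: ∅.
Collecting: common zeros = {(0, 3)}, so the count is 1.
Comparison with the Bézout bound: 1 ≤ 1 = deg(f)·deg(g), as expected for curves with no common component (the bound is attained).
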